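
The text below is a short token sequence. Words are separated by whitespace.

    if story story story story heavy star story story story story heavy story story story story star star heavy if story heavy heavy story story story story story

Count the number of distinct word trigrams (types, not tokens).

16

28 tokens → 26 trigram windows in total.
Repeated trigrams (each contributes count−1 duplicates):
  story story story: 9
  heavy story story: 2
  story story heavy: 2
10 duplicate windows → 26 − 10 = 16 distinct.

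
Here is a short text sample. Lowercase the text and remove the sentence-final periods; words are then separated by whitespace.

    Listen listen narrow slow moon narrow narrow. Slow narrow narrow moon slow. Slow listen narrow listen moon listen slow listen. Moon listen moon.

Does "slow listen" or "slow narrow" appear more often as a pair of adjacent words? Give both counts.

"slow listen" (2 vs 1)

"slow listen": 2 occurrences
"slow narrow": 1 occurrence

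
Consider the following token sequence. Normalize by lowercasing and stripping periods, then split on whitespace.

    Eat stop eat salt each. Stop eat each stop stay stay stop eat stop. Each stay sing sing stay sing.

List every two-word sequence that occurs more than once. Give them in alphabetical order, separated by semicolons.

each stop; eat stop; stay sing; stop eat

Bigram counts meeting the condition (more than once):
  each stop: 2
  eat stop: 2
  stay sing: 2
  stop eat: 3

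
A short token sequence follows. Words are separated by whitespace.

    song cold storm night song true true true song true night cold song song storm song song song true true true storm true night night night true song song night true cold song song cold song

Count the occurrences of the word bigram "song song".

5

Scanning the 35 overlapping bigram windows for "song song":
  position 13–14: song song
  position 16–17: song song
  position 17–18: song song
  position 28–29: song song
  position 33–34: song song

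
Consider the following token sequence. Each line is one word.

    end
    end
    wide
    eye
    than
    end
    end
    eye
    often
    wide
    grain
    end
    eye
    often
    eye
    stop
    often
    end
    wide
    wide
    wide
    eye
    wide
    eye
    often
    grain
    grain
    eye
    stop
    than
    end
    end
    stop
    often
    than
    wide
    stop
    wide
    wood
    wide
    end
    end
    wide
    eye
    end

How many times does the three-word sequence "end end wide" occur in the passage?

2

Scanning the 43 overlapping trigram windows for "end end wide":
  position 1–3: end end wide
  position 41–43: end end wide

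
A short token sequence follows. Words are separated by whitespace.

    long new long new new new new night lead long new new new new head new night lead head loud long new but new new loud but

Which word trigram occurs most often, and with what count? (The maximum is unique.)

Trigram frequencies (highest first):
  new new new: 4
  long new new: 2
  new night lead: 2
  long new long: 1
  new long new: 1
  new new night: 1
  … (14 more, each ≤ 1)

"new new new", 4 times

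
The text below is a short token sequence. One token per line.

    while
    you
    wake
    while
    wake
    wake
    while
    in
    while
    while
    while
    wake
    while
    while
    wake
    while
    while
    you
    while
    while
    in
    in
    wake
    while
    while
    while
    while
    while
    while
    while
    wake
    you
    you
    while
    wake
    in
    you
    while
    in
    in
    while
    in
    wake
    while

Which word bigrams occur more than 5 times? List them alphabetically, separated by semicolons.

Bigram counts meeting the condition (more than 5 times):
  wake while: 6
  while while: 11

wake while; while while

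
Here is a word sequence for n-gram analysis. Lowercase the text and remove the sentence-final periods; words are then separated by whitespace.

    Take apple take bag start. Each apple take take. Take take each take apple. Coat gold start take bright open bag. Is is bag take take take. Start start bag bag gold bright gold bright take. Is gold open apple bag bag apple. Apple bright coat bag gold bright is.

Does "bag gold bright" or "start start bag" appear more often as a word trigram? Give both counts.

"bag gold bright": 2 occurrences
"start start bag": 1 occurrence

"bag gold bright" (2 vs 1)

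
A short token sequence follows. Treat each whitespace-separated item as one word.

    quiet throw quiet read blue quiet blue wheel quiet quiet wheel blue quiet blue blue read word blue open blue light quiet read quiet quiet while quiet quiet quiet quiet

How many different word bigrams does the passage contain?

30 tokens → 29 bigram windows in total.
Repeated bigrams (each contributes count−1 duplicates):
  quiet quiet: 5
  blue quiet: 2
  quiet blue: 2
  quiet read: 2
7 duplicate windows → 29 − 7 = 22 distinct.

22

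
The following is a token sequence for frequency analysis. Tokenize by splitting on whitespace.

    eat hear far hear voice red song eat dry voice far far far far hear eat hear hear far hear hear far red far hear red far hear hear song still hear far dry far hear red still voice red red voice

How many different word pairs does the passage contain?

25

42 tokens → 41 bigram windows in total.
Repeated bigrams (each contributes count−1 duplicates):
  far hear: 6
  hear far: 4
  far far: 3
  hear hear: 3
  eat hear: 2
  hear red: 2
  red far: 2
  voice red: 2
16 duplicate windows → 41 − 16 = 25 distinct.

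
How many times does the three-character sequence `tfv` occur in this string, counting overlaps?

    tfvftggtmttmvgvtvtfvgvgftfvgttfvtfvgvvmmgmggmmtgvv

Sliding a length-3 window over the 50 characters (48 positions):
  position 1–3: tfv
  position 18–20: tfv
  position 25–27: tfv
  position 30–32: tfv
  position 33–35: tfv

5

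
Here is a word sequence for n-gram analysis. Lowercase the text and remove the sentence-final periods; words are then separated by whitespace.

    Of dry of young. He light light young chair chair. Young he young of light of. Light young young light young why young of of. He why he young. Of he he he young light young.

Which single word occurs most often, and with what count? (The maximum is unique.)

Unigram frequencies (highest first):
  young: 11
  of: 7
  he: 7
  light: 6
  chair: 2
  why: 2
  … (1 more, each ≤ 1)

"young", 11 times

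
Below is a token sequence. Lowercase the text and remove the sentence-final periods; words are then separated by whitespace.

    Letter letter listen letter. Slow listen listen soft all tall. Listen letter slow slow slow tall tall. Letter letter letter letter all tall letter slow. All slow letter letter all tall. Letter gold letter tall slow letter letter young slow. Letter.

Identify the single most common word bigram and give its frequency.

"letter letter", 6 times

Bigram frequencies (highest first):
  letter letter: 6
  letter slow: 3
  all tall: 3
  tall letter: 3
  slow letter: 3
  listen letter: 2
  … (18 more, each ≤ 2)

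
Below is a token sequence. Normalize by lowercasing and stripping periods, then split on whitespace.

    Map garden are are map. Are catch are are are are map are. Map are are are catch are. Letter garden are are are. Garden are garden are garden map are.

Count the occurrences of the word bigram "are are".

8

Scanning the 30 overlapping bigram windows for "are are":
  position 3–4: are are
  position 8–9: are are
  position 9–10: are are
  position 10–11: are are
  position 15–16: are are
  position 16–17: are are
  position 22–23: are are
  position 23–24: are are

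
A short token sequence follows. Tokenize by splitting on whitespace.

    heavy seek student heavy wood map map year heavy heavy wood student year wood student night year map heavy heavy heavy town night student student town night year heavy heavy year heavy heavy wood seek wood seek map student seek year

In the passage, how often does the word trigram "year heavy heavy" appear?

3

Scanning the 39 overlapping trigram windows for "year heavy heavy":
  position 8–10: year heavy heavy
  position 28–30: year heavy heavy
  position 31–33: year heavy heavy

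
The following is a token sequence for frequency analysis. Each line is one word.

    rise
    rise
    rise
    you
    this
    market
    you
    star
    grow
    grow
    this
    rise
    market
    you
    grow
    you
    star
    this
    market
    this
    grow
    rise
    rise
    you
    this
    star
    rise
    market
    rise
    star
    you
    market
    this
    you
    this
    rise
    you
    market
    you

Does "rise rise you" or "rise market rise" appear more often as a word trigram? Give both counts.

"rise rise you": 2 occurrences
"rise market rise": 1 occurrence

"rise rise you" (2 vs 1)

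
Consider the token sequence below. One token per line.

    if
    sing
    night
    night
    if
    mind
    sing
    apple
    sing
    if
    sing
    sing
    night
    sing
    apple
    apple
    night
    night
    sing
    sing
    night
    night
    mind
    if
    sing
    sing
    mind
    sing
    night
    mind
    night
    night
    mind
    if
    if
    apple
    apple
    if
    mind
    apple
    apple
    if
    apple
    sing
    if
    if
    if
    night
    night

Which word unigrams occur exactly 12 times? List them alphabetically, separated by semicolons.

night; sing

Unigram counts meeting the condition (exactly 12 times):
  night: 12
  sing: 12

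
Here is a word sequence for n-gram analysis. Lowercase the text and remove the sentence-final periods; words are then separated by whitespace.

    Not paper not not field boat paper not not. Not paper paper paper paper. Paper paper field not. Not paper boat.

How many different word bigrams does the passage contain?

21 tokens → 20 bigram windows in total.
Repeated bigrams (each contributes count−1 duplicates):
  paper paper: 5
  not not: 4
  not paper: 3
  paper not: 2
10 duplicate windows → 20 − 10 = 10 distinct.

10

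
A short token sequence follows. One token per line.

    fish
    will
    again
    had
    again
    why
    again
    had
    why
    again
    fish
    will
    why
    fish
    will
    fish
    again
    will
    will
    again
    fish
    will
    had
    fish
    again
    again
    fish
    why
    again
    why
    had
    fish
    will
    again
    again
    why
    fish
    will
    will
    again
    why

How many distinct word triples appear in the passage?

35

41 tokens → 39 trigram windows in total.
Repeated trigrams (each contributes count−1 duplicates):
  again fish will: 2
  fish will again: 2
  why fish will: 2
  will will again: 2
4 duplicate windows → 39 − 4 = 35 distinct.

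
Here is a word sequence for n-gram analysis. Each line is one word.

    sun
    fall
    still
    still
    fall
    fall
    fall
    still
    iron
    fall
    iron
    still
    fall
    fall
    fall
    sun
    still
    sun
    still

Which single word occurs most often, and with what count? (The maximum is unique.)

Unigram frequencies (highest first):
  fall: 8
  still: 6
  sun: 3
  iron: 2

"fall", 8 times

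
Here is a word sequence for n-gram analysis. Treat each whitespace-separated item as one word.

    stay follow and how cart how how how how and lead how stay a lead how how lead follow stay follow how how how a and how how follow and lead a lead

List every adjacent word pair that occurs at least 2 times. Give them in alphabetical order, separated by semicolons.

Bigram counts meeting the condition (at least 2 times):
  a lead: 2
  and how: 2
  and lead: 2
  follow and: 2
  how how: 7
  lead how: 2
  stay follow: 2

a lead; and how; and lead; follow and; how how; lead how; stay follow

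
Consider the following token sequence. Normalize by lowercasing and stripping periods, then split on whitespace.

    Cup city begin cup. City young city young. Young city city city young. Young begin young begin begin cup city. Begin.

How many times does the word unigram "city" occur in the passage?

Scanning the 21 tokens for "city":
  position 2: city
  position 5: city
  position 7: city
  position 10: city
  position 11: city
  position 12: city
  position 20: city

7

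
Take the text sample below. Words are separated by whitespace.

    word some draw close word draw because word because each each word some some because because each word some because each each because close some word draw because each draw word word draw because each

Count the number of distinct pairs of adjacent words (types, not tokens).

21

35 tokens → 34 bigram windows in total.
Repeated bigrams (each contributes count−1 duplicates):
  because each: 5
  draw because: 3
  word draw: 3
  word some: 3
  each each: 2
  each word: 2
  some because: 2
13 duplicate windows → 34 − 13 = 21 distinct.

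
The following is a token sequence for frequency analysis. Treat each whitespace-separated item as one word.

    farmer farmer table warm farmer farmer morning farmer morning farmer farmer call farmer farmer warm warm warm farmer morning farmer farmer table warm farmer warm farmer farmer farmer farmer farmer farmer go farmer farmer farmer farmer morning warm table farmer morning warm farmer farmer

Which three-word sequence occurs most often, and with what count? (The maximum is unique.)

Trigram frequencies (highest first):
  farmer farmer farmer: 6
  warm farmer farmer: 3
  farmer morning farmer: 3
  farmer farmer table: 2
  farmer table warm: 2
  table warm farmer: 2
  … (21 more, each ≤ 2)

"farmer farmer farmer", 6 times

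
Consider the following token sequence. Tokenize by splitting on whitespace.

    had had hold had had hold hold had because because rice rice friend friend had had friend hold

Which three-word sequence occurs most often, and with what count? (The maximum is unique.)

Trigram frequencies (highest first):
  had had hold: 2
  had hold had: 1
  hold had had: 1
  had hold hold: 1
  hold hold had: 1
  hold had because: 1
  … (9 more, each ≤ 1)

"had had hold", 2 times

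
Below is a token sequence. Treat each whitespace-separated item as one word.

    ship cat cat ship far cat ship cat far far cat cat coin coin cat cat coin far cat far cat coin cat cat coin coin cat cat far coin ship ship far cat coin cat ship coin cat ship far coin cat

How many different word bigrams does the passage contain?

15

43 tokens → 42 bigram windows in total.
Repeated bigrams (each contributes count−1 duplicates):
  coin cat: 6
  cat cat: 5
  cat coin: 5
  far cat: 5
  cat ship: 4
  cat far: 3
  ship far: 3
  coin coin: 2
  … (2 more repeated)
27 duplicate windows → 42 − 27 = 15 distinct.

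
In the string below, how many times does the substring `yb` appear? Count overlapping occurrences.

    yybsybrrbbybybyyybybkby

Sliding a length-2 window over the 23 characters (22 positions):
  position 2–3: yb
  position 5–6: yb
  position 11–12: yb
  position 13–14: yb
  position 17–18: yb
  position 19–20: yb

6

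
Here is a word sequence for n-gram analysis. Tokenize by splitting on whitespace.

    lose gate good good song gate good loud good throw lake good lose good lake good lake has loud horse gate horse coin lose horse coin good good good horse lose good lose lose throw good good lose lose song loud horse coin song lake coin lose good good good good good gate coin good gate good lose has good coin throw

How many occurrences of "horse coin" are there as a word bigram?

3

Scanning the 61 overlapping bigram windows for "horse coin":
  position 22–23: horse coin
  position 25–26: horse coin
  position 42–43: horse coin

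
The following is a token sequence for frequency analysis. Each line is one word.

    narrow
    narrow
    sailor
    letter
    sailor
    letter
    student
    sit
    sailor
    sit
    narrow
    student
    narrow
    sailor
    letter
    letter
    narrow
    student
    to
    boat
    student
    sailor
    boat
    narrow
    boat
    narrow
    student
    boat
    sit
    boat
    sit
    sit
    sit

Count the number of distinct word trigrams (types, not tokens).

30

33 tokens → 31 trigram windows in total.
Repeated trigrams (each contributes count−1 duplicates):
  narrow sailor letter: 2
1 duplicate windows → 31 − 1 = 30 distinct.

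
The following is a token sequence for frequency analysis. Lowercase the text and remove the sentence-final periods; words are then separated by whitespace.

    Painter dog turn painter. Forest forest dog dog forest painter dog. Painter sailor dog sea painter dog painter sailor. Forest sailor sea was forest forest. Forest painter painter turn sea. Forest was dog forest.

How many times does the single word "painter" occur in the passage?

Scanning the 34 tokens for "painter":
  position 1: painter
  position 4: painter
  position 10: painter
  position 12: painter
  position 16: painter
  position 18: painter
  position 27: painter
  position 28: painter

8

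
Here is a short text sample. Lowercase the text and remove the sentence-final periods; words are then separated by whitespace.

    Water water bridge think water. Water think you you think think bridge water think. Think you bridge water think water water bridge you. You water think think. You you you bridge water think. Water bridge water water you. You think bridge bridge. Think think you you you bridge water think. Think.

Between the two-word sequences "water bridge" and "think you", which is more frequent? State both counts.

"think you" (4 vs 3)

"water bridge": 3 occurrences
"think you": 4 occurrences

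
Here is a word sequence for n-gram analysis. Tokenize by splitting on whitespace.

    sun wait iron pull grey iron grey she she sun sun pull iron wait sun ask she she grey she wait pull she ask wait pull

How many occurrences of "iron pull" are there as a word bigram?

Scanning the 25 overlapping bigram windows for "iron pull":
  position 3–4: iron pull

1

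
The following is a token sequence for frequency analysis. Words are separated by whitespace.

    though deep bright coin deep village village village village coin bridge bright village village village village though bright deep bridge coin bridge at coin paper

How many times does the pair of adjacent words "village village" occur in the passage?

Scanning the 24 overlapping bigram windows for "village village":
  position 6–7: village village
  position 7–8: village village
  position 8–9: village village
  position 13–14: village village
  position 14–15: village village
  position 15–16: village village

6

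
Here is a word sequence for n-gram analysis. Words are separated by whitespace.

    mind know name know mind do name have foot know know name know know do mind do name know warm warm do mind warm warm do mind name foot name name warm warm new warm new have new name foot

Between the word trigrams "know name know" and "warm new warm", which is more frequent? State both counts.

"know name know" (2 vs 1)

"know name know": 2 occurrences
"warm new warm": 1 occurrence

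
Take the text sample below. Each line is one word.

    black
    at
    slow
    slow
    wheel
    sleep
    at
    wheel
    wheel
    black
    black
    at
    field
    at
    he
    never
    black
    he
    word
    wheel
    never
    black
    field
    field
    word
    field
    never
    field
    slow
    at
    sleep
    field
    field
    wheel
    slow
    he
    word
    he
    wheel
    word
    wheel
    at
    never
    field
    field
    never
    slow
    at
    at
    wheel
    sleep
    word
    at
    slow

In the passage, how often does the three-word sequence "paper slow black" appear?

0

Scanning the 52 overlapping trigram windows for "paper slow black":
  (none found)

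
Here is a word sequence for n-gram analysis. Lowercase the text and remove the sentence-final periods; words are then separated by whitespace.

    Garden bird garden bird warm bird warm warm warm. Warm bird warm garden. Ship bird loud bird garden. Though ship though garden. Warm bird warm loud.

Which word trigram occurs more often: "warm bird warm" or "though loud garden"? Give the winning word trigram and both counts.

"warm bird warm" (3 vs 0)

"warm bird warm": 3 occurrences
"though loud garden": 0 occurrences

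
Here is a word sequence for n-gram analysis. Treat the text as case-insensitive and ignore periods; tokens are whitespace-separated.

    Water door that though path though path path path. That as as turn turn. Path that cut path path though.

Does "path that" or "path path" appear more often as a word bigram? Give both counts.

"path that": 2 occurrences
"path path": 3 occurrences

"path path" (3 vs 2)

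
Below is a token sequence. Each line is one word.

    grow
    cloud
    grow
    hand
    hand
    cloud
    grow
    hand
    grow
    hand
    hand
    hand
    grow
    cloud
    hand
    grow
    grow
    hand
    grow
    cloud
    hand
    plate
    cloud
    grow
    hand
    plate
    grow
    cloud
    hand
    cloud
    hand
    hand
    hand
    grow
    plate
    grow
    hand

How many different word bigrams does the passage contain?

37 tokens → 36 bigram windows in total.
Repeated bigrams (each contributes count−1 duplicates):
  grow hand: 6
  hand grow: 5
  hand hand: 5
  cloud hand: 4
  grow cloud: 4
  cloud grow: 3
  hand cloud: 2
  hand plate: 2
  … (1 more repeated)
24 duplicate windows → 36 − 24 = 12 distinct.

12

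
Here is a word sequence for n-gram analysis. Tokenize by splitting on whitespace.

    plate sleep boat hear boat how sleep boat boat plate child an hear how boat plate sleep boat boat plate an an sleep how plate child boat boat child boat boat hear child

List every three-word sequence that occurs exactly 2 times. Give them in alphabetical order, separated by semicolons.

boat boat plate; child boat boat; plate sleep boat; sleep boat boat

Trigram counts meeting the condition (exactly 2 times):
  boat boat plate: 2
  child boat boat: 2
  plate sleep boat: 2
  sleep boat boat: 2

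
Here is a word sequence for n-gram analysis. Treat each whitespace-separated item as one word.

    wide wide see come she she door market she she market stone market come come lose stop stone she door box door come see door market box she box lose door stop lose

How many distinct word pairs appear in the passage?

29

33 tokens → 32 bigram windows in total.
Repeated bigrams (each contributes count−1 duplicates):
  door market: 2
  she door: 2
  she she: 2
3 duplicate windows → 32 − 3 = 29 distinct.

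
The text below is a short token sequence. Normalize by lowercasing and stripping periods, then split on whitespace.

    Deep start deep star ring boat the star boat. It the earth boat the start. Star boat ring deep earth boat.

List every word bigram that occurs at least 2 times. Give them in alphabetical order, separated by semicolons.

boat the; earth boat; star boat

Bigram counts meeting the condition (at least 2 times):
  boat the: 2
  earth boat: 2
  star boat: 2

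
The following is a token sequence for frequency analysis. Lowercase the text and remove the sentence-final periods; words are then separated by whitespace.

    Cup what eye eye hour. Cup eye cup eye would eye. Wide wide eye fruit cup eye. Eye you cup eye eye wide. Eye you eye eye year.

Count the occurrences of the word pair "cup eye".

Scanning the 27 overlapping bigram windows for "cup eye":
  position 6–7: cup eye
  position 8–9: cup eye
  position 16–17: cup eye
  position 20–21: cup eye

4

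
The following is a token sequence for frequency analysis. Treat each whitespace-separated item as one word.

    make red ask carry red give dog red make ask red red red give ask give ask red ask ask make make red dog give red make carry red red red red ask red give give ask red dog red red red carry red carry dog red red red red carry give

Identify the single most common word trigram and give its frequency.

"red red red", 6 times

Trigram frequencies (highest first):
  red red red: 6
  give ask red: 2
  dog red red: 2
  red red carry: 2
  make red ask: 1
  red ask carry: 1
  … (36 more, each ≤ 1)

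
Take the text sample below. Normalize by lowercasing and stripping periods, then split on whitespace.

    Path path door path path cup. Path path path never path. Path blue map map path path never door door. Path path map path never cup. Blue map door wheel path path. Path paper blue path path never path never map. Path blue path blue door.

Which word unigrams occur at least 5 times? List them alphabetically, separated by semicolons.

Unigram counts meeting the condition (at least 5 times):
  blue: 5
  door: 5
  map: 5
  never: 5
  path: 22

blue; door; map; never; path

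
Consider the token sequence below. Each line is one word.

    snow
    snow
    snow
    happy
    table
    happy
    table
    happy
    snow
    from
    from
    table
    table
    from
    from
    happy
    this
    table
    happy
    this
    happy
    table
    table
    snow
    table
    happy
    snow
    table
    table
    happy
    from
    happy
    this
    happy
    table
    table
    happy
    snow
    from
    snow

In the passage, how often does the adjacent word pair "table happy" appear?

Scanning the 39 overlapping bigram windows for "table happy":
  position 5–6: table happy
  position 7–8: table happy
  position 18–19: table happy
  position 25–26: table happy
  position 29–30: table happy
  position 36–37: table happy

6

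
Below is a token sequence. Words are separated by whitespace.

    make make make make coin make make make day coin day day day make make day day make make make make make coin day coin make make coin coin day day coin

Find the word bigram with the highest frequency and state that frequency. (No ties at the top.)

Bigram frequencies (highest first):
  make make: 11
  day day: 4
  make coin: 3
  day coin: 3
  coin day: 3
  coin make: 2
  … (3 more, each ≤ 2)

"make make", 11 times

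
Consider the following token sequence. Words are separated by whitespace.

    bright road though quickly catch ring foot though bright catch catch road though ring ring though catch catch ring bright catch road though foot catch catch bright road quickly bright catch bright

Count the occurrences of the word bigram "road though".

3

Scanning the 31 overlapping bigram windows for "road though":
  position 2–3: road though
  position 12–13: road though
  position 22–23: road though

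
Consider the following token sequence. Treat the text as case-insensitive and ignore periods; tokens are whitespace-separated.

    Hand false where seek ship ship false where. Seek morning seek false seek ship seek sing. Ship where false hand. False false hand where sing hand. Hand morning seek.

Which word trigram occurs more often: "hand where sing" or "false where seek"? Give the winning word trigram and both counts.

"false where seek" (2 vs 1)

"hand where sing": 1 occurrence
"false where seek": 2 occurrences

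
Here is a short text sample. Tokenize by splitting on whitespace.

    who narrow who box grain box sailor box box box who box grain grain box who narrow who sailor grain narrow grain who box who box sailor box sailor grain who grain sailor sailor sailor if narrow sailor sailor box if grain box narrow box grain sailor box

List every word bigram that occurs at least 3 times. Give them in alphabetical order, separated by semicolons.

box grain; box sailor; box who; grain box; sailor box; sailor sailor; who box

Bigram counts meeting the condition (at least 3 times):
  box grain: 3
  box sailor: 3
  box who: 3
  grain box: 3
  sailor box: 4
  sailor sailor: 3
  who box: 4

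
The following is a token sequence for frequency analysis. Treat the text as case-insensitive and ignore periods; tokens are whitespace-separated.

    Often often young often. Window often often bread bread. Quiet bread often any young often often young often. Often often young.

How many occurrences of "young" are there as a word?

Scanning the 21 tokens for "young":
  position 3: young
  position 14: young
  position 17: young
  position 21: young

4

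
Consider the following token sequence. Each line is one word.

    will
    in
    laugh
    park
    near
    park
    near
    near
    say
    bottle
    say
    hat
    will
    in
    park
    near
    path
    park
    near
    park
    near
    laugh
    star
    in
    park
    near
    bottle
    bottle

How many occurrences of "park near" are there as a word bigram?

Scanning the 27 overlapping bigram windows for "park near":
  position 4–5: park near
  position 6–7: park near
  position 15–16: park near
  position 18–19: park near
  position 20–21: park near
  position 25–26: park near

6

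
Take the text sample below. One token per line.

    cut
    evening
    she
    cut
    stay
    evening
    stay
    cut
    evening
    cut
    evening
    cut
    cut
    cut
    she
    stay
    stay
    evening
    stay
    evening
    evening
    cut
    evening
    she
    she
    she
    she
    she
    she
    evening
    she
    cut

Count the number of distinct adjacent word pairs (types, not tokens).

15

32 tokens → 31 bigram windows in total.
Repeated bigrams (each contributes count−1 duplicates):
  she she: 5
  cut evening: 4
  evening cut: 3
  evening she: 3
  stay evening: 3
  cut cut: 2
  evening stay: 2
  she cut: 2
16 duplicate windows → 31 − 16 = 15 distinct.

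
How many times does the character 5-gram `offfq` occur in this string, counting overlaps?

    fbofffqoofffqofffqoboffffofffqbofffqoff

Sliding a length-5 window over the 39 characters (35 positions):
  position 3–7: offfq
  position 9–13: offfq
  position 14–18: offfq
  position 26–30: offfq
  position 32–36: offfq

5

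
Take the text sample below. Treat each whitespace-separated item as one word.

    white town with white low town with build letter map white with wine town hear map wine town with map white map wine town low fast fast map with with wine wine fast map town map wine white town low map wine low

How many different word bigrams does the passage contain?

30

43 tokens → 42 bigram windows in total.
Repeated bigrams (each contributes count−1 duplicates):
  map wine: 4
  town with: 3
  wine town: 3
  fast map: 2
  map white: 2
  town low: 2
  white town: 2
  with wine: 2
12 duplicate windows → 42 − 12 = 30 distinct.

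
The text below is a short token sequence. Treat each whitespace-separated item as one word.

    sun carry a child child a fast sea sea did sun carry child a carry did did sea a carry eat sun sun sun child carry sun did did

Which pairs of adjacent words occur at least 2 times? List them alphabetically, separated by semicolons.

a carry; child a; did did; sun carry; sun sun

Bigram counts meeting the condition (at least 2 times):
  a carry: 2
  child a: 2
  did did: 2
  sun carry: 2
  sun sun: 2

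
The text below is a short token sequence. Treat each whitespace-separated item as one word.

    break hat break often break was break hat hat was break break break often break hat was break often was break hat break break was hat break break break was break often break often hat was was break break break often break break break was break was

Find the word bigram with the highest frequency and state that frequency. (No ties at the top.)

"break break", 9 times

Bigram frequencies (highest first):
  break break: 9
  was break: 7
  break often: 6
  break was: 5
  break hat: 4
  often break: 4
  … (7 more, each ≤ 3)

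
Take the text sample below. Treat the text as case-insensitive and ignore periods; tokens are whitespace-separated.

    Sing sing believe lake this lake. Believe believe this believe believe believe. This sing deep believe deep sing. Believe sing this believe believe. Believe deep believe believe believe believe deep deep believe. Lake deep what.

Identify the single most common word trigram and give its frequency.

Trigram frequencies (highest first):
  believe believe believe: 4
  believe believe this: 2
  this believe believe: 2
  believe believe deep: 2
  sing sing believe: 1
  sing believe lake: 1
  … (21 more, each ≤ 1)

"believe believe believe", 4 times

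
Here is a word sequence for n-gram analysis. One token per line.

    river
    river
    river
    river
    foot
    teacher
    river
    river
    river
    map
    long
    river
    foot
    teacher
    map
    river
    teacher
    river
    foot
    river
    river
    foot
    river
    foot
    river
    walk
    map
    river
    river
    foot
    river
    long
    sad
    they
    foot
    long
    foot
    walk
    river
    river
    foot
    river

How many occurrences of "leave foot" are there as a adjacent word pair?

0

Scanning the 41 overlapping bigram windows for "leave foot":
  (none found)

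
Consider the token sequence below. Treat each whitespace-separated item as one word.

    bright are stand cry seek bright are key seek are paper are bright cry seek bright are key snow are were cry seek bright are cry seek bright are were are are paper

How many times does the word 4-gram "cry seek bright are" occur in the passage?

Scanning the 30 overlapping 4-gram windows for "cry seek bright are":
  position 4–7: cry seek bright are
  position 14–17: cry seek bright are
  position 22–25: cry seek bright are
  position 26–29: cry seek bright are

4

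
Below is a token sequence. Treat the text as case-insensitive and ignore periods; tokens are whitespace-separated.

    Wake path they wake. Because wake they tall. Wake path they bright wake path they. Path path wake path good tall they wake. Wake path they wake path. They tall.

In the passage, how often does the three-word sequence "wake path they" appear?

5

Scanning the 28 overlapping trigram windows for "wake path they":
  position 1–3: wake path they
  position 9–11: wake path they
  position 13–15: wake path they
  position 24–26: wake path they
  position 27–29: wake path they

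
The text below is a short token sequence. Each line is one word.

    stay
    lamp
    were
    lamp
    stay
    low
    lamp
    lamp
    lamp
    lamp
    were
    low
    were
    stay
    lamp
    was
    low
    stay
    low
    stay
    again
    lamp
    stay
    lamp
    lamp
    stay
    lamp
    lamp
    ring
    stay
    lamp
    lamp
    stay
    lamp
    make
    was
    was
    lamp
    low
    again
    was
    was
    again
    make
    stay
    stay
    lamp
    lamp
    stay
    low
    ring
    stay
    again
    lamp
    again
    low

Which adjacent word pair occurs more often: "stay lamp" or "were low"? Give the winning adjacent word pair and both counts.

"stay lamp" (7 vs 1)

"stay lamp": 7 occurrences
"were low": 1 occurrence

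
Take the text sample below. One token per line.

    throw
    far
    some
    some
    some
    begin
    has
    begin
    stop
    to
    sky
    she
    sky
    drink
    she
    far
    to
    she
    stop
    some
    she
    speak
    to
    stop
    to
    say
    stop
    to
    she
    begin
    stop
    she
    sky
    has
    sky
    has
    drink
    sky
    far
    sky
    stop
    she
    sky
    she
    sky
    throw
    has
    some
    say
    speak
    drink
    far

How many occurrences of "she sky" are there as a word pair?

Scanning the 51 overlapping bigram windows for "she sky":
  position 12–13: she sky
  position 32–33: she sky
  position 42–43: she sky
  position 44–45: she sky

4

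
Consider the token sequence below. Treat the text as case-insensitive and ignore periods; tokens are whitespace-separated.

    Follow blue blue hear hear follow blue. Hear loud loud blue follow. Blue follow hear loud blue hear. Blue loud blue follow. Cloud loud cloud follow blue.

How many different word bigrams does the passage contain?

27 tokens → 26 bigram windows in total.
Repeated bigrams (each contributes count−1 duplicates):
  follow blue: 4
  blue follow: 3
  blue hear: 3
  loud blue: 3
  hear loud: 2
10 duplicate windows → 26 − 10 = 16 distinct.

16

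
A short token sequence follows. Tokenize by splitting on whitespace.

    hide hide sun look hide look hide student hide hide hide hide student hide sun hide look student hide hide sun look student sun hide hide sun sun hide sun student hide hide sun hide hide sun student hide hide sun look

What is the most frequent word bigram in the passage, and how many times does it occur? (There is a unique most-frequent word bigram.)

Bigram frequencies (highest first):
  hide hide: 9
  hide sun: 8
  student hide: 5
  sun hide: 4
  sun look: 3
  look hide: 2
  … (6 more, each ≤ 2)

"hide hide", 9 times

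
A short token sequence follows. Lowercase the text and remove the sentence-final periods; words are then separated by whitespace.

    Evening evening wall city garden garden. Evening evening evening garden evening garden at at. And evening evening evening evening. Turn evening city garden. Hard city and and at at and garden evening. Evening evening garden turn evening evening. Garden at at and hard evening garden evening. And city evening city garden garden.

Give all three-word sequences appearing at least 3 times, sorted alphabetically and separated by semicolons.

Trigram counts meeting the condition (at least 3 times):
  at at and: 3
  evening evening evening: 4
  evening evening garden: 3

at at and; evening evening evening; evening evening garden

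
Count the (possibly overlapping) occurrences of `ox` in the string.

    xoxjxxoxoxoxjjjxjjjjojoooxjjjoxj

Sliding a length-2 window over the 32 characters (31 positions):
  position 2–3: ox
  position 7–8: ox
  position 9–10: ox
  position 11–12: ox
  position 25–26: ox
  position 30–31: ox

6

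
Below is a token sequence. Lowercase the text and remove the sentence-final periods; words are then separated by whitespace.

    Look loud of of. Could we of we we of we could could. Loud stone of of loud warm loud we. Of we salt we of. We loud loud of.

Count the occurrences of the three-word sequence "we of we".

4

Scanning the 28 overlapping trigram windows for "we of we":
  position 6–8: we of we
  position 9–11: we of we
  position 21–23: we of we
  position 25–27: we of we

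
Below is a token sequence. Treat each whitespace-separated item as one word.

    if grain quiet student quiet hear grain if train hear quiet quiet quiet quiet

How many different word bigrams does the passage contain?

11

14 tokens → 13 bigram windows in total.
Repeated bigrams (each contributes count−1 duplicates):
  quiet quiet: 3
2 duplicate windows → 13 − 2 = 11 distinct.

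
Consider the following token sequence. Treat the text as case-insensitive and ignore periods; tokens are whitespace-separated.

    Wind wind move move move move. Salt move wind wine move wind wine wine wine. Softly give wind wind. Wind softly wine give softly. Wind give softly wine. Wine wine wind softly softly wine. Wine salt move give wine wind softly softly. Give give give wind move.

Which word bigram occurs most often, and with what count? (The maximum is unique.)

"wine wine", 5 times

Bigram frequencies (highest first):
  wine wine: 5
  wind wind: 3
  move move: 3
  wind softly: 3
  softly wine: 3
  wind move: 2
  … (18 more, each ≤ 2)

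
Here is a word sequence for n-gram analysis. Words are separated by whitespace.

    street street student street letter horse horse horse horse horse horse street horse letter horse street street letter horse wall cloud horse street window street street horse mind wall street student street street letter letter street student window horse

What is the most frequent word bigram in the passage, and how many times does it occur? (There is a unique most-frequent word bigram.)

Bigram frequencies (highest first):
  horse horse: 5
  street street: 4
  street student: 3
  street letter: 3
  letter horse: 3
  horse street: 3
  … (15 more, each ≤ 2)

"horse horse", 5 times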